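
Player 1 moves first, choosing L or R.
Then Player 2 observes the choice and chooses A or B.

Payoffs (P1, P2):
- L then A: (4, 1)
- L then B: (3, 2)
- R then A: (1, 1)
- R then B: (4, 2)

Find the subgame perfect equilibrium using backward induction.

P1 plays R, P2 plays B after L and B after R; Payoff (4, 2)

Work:
Backward induction:
After L: P2 chooses B → P1 gets 3
After R: P2 chooses B → P1 gets 4
P1 chooses R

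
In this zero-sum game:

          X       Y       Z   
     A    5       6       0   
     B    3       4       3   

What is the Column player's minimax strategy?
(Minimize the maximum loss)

Column should play Z, value = 3

Work:
Column player minimizes Row's maximum payoff:
Column X: max payoff to Row = 5
Column Y: max payoff to Row = 6
Column Z: max payoff to Row = 3
Minimum is 3, achieved by column Z.
Minimax strategy: Z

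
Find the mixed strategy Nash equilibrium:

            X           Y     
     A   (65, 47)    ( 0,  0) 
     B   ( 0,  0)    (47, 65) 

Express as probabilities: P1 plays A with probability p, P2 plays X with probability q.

p = 0.5804, q = 0.4196

Work:
Find probabilities that make opponent indifferent:
P2 chooses q to make P1 indifferent between A and B
P1 chooses p to make P2 indifferent between X and Y
Mixed NE: P1 plays (A: 0.5804, B: 0.4196), P2 plays (X: 0.4196, Y: 0.5804)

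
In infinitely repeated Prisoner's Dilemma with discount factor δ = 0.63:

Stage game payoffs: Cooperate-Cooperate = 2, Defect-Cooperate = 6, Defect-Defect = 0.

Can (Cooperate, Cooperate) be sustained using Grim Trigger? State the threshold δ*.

δ* = 0.6667; since δ = 0.63 < 0.6667, cooperation cannot be sustained

Work:
For Grim Trigger:
Cooperate forever: 2/(1-δ)
Defect then punished: 6 + 0·δ/(1-δ)
Need: 2/(1-δ) ≥ 6 + 0·δ/(1-δ)
Solving: δ ≥ (T-R)/(T-P) = (6-2)/(6-0) = 0.6667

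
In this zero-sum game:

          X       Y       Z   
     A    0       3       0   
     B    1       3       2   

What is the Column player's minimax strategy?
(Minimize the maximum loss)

Column should play X, value = 1

Work:
Column player minimizes Row's maximum payoff:
Column X: max payoff to Row = 1
Column Y: max payoff to Row = 3
Column Z: max payoff to Row = 2
Minimum is 1, achieved by column X.
Minimax strategy: X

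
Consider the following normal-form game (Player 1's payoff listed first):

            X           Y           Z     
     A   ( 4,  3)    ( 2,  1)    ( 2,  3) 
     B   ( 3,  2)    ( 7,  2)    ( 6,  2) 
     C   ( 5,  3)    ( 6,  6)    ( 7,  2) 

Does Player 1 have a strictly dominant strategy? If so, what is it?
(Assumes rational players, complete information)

No strictly dominant strategy exists for Player 1

Work:
A strategy strictly dominates another if it gives a strictly higher payoff against every opponent action. Compare each pair of P1's strategies column-by-column:
  A vs B: [4 vs 3, 2 vs 7, 2 vs 6] → A does not strictly dominate B (column Y: 2 ≤ 7)
  A vs C: [4 vs 5, 2 vs 6, 2 vs 7] → A does not strictly dominate C (column X: 4 ≤ 5)
  B vs A: [3 vs 4, 7 vs 2, 6 vs 2] → B does not strictly dominate A (column X: 3 ≤ 4)
  B vs C: [3 vs 5, 7 vs 6, 6 vs 7] → B does not strictly dominate C (column X: 3 ≤ 5)
  C vs A: [5 vs 4, 6 vs 2, 7 vs 2] → C strictly dominates A
  C vs B: [5 vs 3, 6 vs 7, 7 vs 6] → C does not strictly dominate B (column Y: 6 ≤ 7)
No single strategy strictly dominates all others → no strictly dominant strategy.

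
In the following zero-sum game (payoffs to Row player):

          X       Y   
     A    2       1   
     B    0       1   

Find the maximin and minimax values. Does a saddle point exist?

Maximin = 1, Minimax = 1, Saddle: True

Work:
Row minimums: [1, 0] → maximin = 1
Column maximums: [2, 1] → minimax = 1
Saddle point exists! Game value = 1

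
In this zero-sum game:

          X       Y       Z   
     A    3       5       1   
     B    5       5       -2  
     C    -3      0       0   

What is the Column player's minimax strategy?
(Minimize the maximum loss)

Column should play Z, value = 1

Work:
Column player minimizes Row's maximum payoff:
Column X: max payoff to Row = 5
Column Y: max payoff to Row = 5
Column Z: max payoff to Row = 1
Minimum is 1, achieved by column Z.
Minimax strategy: Z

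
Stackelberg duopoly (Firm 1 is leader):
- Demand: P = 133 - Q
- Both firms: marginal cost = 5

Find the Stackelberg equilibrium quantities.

q₁* (leader) = 64.0, q₂* (follower) = 32.0

Work:
Follower's reaction: q₂ = (a - c - q₁)/2
Leader substitutes: π₁ = q₁·(a - q₁ - (a-c-q₁)/2 - c)
FOC: q₁* = (133 - 5)/2 = 64.00
Then: q₂* = (133 - 5 - 64.0)/2 = 32.00
Leader has first-mover advantage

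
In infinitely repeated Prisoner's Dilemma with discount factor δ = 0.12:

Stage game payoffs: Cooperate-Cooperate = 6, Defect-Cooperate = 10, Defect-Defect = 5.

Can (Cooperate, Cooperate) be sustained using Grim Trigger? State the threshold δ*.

δ* = 0.8; since δ = 0.12 < 0.8, cooperation cannot be sustained

Work:
For Grim Trigger:
Cooperate forever: 6/(1-δ)
Defect then punished: 10 + 5·δ/(1-δ)
Need: 6/(1-δ) ≥ 10 + 5·δ/(1-δ)
Solving: δ ≥ (T-R)/(T-P) = (10-6)/(10-5) = 0.8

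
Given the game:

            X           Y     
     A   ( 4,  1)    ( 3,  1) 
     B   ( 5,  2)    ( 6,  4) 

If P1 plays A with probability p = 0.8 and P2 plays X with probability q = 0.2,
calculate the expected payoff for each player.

E[P1] = 3.72, E[P2] = 1.52

Work:
E[P1] = p·q·π₁(A,X) + p·(1-q)·π₁(A,Y) + (1-p)·q·π₁(B,X) + (1-p)·(1-q)·π₁(B,Y)
= 0.8·0.2·4 + 0.8·0.8·3 + 0.2·0.2·5 + 0.2·0.8·6
= 3.72

E[P2] = 1.52 (similar calculation)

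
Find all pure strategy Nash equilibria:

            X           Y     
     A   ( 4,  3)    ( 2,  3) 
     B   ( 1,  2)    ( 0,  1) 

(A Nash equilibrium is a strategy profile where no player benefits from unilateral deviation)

Nash equilibrium: (A, X), (A, Y)

Work:
Best responses:
  P1 vs X: payoffs [4, 1] → best response A (payoff 4)
  P1 vs Y: payoffs [2, 0] → best response A (payoff 2)
  P2 vs A: payoffs [3, 3] → best response X/Y (payoff 3)
  P2 vs B: payoffs [2, 1] → best response X (payoff 2)
Mutual best responses: (A,X), (A,Y) → Nash equilibria.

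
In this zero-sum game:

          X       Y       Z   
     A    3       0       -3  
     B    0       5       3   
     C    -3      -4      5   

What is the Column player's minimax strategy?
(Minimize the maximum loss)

Column should play X, value = 3

Work:
Column player minimizes Row's maximum payoff:
Column X: max payoff to Row = 3
Column Y: max payoff to Row = 5
Column Z: max payoff to Row = 5
Minimum is 3, achieved by column X.
Minimax strategy: X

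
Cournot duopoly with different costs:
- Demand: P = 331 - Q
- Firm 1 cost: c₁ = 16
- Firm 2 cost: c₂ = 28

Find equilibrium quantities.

q₁* = 109.0, q₂* = 97.0

Work:
Reaction: q₁ = (331 - 16 - q₂)/2
Reaction: q₂ = (331 - 28 - q₁)/2
Solve simultaneously:
q₁* = (331 - 2×16 + 28)/3 = 109.0
q₂* = (331 - 2×28 + 16)/3 = 97.0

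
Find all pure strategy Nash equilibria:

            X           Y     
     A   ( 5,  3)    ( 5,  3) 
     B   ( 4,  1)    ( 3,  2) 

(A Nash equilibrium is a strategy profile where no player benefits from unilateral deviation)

Nash equilibrium: (A, X), (A, Y)

Work:
Best responses:
  P1 vs X: payoffs [5, 4] → best response A (payoff 5)
  P1 vs Y: payoffs [5, 3] → best response A (payoff 5)
  P2 vs A: payoffs [3, 3] → best response X/Y (payoff 3)
  P2 vs B: payoffs [1, 2] → best response Y (payoff 2)
Mutual best responses: (A,X), (A,Y) → Nash equilibria.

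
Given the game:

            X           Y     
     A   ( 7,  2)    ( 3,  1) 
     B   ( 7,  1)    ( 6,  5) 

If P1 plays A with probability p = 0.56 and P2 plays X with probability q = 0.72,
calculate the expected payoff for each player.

E[P1] = 6.2496, E[P2] = 1.896

Work:
E[P1] = p·q·π₁(A,X) + p·(1-q)·π₁(A,Y) + (1-p)·q·π₁(B,X) + (1-p)·(1-q)·π₁(B,Y)
= 0.56·0.72·7 + 0.56·0.28·3 + 0.44·0.72·7 + 0.44·0.28·6
= 6.2496

E[P2] = 1.896 (similar calculation)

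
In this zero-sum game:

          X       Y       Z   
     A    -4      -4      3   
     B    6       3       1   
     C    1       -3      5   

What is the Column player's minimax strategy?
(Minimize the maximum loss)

Column should play Y, value = 3

Work:
Column player minimizes Row's maximum payoff:
Column X: max payoff to Row = 6
Column Y: max payoff to Row = 3
Column Z: max payoff to Row = 5
Minimum is 3, achieved by column Y.
Minimax strategy: Y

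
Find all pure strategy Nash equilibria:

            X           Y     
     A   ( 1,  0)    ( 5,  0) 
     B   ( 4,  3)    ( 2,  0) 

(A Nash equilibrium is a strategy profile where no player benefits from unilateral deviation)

Nash equilibrium: (A, Y), (B, X)

Work:
Best responses:
  P1 vs X: payoffs [1, 4] → best response B (payoff 4)
  P1 vs Y: payoffs [5, 2] → best response A (payoff 5)
  P2 vs A: payoffs [0, 0] → best response X/Y (payoff 0)
  P2 vs B: payoffs [3, 0] → best response X (payoff 3)
Mutual best responses: (A,Y), (B,X) → Nash equilibria.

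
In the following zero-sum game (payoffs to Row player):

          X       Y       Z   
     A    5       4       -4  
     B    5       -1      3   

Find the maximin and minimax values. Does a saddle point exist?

Maximin = -1, Minimax = 3, Saddle: False

Work:
Row minimums: [-4, -1] → maximin = -1
Column maximums: [5, 4, 3] → minimax = 3
No saddle point (maximin ≠ minimax). Mixed strategy needed.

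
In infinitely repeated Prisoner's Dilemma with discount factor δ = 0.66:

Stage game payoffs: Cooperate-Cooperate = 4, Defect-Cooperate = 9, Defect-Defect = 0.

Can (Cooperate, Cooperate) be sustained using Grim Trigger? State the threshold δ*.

δ* = 0.5556; since δ = 0.66 ≥ 0.5556, cooperation can be sustained

Work:
For Grim Trigger:
Cooperate forever: 4/(1-δ)
Defect then punished: 9 + 0·δ/(1-δ)
Need: 4/(1-δ) ≥ 9 + 0·δ/(1-δ)
Solving: δ ≥ (T-R)/(T-P) = (9-4)/(9-0) = 0.5556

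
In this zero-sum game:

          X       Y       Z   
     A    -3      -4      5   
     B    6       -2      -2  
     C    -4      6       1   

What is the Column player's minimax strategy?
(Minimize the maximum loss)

Column should play Z, value = 5

Work:
Column player minimizes Row's maximum payoff:
Column X: max payoff to Row = 6
Column Y: max payoff to Row = 6
Column Z: max payoff to Row = 5
Minimum is 5, achieved by column Z.
Minimax strategy: Z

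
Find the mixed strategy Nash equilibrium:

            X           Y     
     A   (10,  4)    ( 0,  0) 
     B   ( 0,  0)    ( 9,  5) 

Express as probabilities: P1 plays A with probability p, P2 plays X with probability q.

p = 0.5556, q = 0.4737

Work:
Find probabilities that make opponent indifferent:
P2 chooses q to make P1 indifferent between A and B
P1 chooses p to make P2 indifferent between X and Y
Mixed NE: P1 plays (A: 0.5556, B: 0.4444), P2 plays (X: 0.4737, Y: 0.5263)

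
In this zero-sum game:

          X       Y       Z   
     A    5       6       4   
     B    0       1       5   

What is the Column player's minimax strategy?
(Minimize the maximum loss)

Column should play X or Z (all achieve the minimum), value = 5

Work:
Column player minimizes Row's maximum payoff:
Column X: max payoff to Row = 5
Column Y: max payoff to Row = 6
Column Z: max payoff to Row = 5
Minimum is 5, achieved by columns X, Z (tied).
Each of X or Z is a minimax strategy.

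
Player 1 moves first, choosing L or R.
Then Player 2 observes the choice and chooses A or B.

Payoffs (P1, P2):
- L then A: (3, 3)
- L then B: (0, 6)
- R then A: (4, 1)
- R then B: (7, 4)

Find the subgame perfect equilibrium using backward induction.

P1 plays R, P2 plays B after L and B after R; Payoff (7, 4)

Work:
Backward induction:
After L: P2 chooses B → P1 gets 0
After R: P2 chooses B → P1 gets 7
P1 chooses R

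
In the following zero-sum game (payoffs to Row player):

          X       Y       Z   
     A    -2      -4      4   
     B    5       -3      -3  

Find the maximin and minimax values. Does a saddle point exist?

Maximin = -3, Minimax = -3, Saddle: True

Work:
Row minimums: [-4, -3] → maximin = -3
Column maximums: [5, -3, 4] → minimax = -3
Saddle point exists! Game value = -3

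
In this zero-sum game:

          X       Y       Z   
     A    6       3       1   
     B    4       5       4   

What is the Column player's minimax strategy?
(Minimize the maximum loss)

Column should play Z, value = 4

Work:
Column player minimizes Row's maximum payoff:
Column X: max payoff to Row = 6
Column Y: max payoff to Row = 5
Column Z: max payoff to Row = 4
Minimum is 4, achieved by column Z.
Minimax strategy: Z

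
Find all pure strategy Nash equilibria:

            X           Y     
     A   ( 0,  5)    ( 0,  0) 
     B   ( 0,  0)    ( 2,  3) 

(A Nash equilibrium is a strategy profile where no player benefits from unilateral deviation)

Nash equilibrium: (A, X), (B, Y)

Work:
Best responses:
  P1 vs X: payoffs [0, 0] → best response A/B (payoff 0)
  P1 vs Y: payoffs [0, 2] → best response B (payoff 2)
  P2 vs A: payoffs [5, 0] → best response X (payoff 5)
  P2 vs B: payoffs [0, 3] → best response Y (payoff 3)
Mutual best responses: (A,X), (B,Y) → Nash equilibria.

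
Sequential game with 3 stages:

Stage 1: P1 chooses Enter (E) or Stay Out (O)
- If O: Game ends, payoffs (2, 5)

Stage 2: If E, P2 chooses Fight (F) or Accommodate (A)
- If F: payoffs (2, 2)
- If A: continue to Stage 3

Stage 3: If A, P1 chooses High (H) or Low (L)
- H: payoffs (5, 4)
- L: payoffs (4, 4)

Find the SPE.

SPE: (E, A, H); Outcome (5, 4)

Work:
Stage 3: P1 chooses H (5 vs 4)
Stage 2: P2: F->2, A->4 (anticipating H). Choose A
Stage 1: P1: O->2, E->5 (anticipating A, H). Choose E
SPE path: E -> A -> H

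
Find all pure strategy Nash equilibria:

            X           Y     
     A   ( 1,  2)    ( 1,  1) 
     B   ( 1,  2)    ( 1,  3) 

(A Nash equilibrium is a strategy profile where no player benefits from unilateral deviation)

Nash equilibrium: (A, X), (B, Y)

Work:
Best responses:
  P1 vs X: payoffs [1, 1] → best response A/B (payoff 1)
  P1 vs Y: payoffs [1, 1] → best response A/B (payoff 1)
  P2 vs A: payoffs [2, 1] → best response X (payoff 2)
  P2 vs B: payoffs [2, 3] → best response Y (payoff 3)
Mutual best responses: (A,X), (B,Y) → Nash equilibria.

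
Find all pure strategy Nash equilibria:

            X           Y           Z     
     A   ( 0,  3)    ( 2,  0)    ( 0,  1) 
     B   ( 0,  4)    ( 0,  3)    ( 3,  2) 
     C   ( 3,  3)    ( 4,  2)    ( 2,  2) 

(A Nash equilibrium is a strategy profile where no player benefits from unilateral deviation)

Nash equilibrium: (C, X)

Work:
Best responses:
  P1 vs X: payoffs [0, 0, 3] → best response C (payoff 3)
  P1 vs Y: payoffs [2, 0, 4] → best response C (payoff 4)
  P1 vs Z: payoffs [0, 3, 2] → best response B (payoff 3)
  P2 vs A: payoffs [3, 0, 1] → best response X (payoff 3)
  P2 vs B: payoffs [4, 3, 2] → best response X (payoff 4)
  P2 vs C: payoffs [3, 2, 2] → best response X (payoff 3)
Mutual best responses: (C,X) → Nash equilibria.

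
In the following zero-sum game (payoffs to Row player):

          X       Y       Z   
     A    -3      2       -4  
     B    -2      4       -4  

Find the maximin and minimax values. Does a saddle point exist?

Maximin = -4, Minimax = -4, Saddle: True

Work:
Row minimums: [-4, -4] → maximin = -4
Column maximums: [-2, 4, -4] → minimax = -4
Saddle point exists! Game value = -4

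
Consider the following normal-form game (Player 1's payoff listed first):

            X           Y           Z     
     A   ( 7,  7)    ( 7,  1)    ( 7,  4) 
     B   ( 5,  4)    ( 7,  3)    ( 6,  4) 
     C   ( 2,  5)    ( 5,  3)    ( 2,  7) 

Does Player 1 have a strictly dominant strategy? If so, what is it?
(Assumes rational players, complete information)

No strictly dominant strategy exists for Player 1

Work:
A strategy strictly dominates another if it gives a strictly higher payoff against every opponent action. Compare each pair of P1's strategies column-by-column:
  A vs B: [7 vs 5, 7 vs 7, 7 vs 6] → A does not strictly dominate B (column Y: 7 ≤ 7)
  A vs C: [7 vs 2, 7 vs 5, 7 vs 2] → A strictly dominates C
  B vs A: [5 vs 7, 7 vs 7, 6 vs 7] → B does not strictly dominate A (column X: 5 ≤ 7)
  B vs C: [5 vs 2, 7 vs 5, 6 vs 2] → B strictly dominates C
  C vs A: [2 vs 7, 5 vs 7, 2 vs 7] → C does not strictly dominate A (column X: 2 ≤ 7)
  C vs B: [2 vs 5, 5 vs 7, 2 vs 6] → C does not strictly dominate B (column X: 2 ≤ 5)
No single strategy strictly dominates all others → no strictly dominant strategy.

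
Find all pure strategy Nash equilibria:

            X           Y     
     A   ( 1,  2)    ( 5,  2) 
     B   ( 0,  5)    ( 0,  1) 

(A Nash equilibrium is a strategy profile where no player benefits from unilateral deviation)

Nash equilibrium: (A, X), (A, Y)

Work:
Best responses:
  P1 vs X: payoffs [1, 0] → best response A (payoff 1)
  P1 vs Y: payoffs [5, 0] → best response A (payoff 5)
  P2 vs A: payoffs [2, 2] → best response X/Y (payoff 2)
  P2 vs B: payoffs [5, 1] → best response X (payoff 5)
Mutual best responses: (A,X), (A,Y) → Nash equilibria.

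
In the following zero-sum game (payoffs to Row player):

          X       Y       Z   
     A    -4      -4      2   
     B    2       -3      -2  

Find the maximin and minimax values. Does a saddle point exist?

Maximin = -3, Minimax = -3, Saddle: True

Work:
Row minimums: [-4, -3] → maximin = -3
Column maximums: [2, -3, 2] → minimax = -3
Saddle point exists! Game value = -3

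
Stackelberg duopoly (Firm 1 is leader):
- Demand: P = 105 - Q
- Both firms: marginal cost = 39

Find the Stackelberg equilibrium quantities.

q₁* (leader) = 33.0, q₂* (follower) = 16.5

Work:
Follower's reaction: q₂ = (a - c - q₁)/2
Leader substitutes: π₁ = q₁·(a - q₁ - (a-c-q₁)/2 - c)
FOC: q₁* = (105 - 39)/2 = 33.00
Then: q₂* = (105 - 39 - 33.0)/2 = 16.50
Leader has first-mover advantage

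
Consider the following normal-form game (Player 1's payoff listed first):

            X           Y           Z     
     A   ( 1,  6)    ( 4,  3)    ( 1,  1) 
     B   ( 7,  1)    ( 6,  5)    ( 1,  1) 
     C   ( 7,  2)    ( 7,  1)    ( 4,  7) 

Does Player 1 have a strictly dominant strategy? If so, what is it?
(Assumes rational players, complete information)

No strictly dominant strategy exists for Player 1

Work:
A strategy strictly dominates another if it gives a strictly higher payoff against every opponent action. Compare each pair of P1's strategies column-by-column:
  A vs B: [1 vs 7, 4 vs 6, 1 vs 1] → A does not strictly dominate B (column X: 1 ≤ 7)
  A vs C: [1 vs 7, 4 vs 7, 1 vs 4] → A does not strictly dominate C (column X: 1 ≤ 7)
  B vs A: [7 vs 1, 6 vs 4, 1 vs 1] → B does not strictly dominate A (column Z: 1 ≤ 1)
  B vs C: [7 vs 7, 6 vs 7, 1 vs 4] → B does not strictly dominate C (column X: 7 ≤ 7)
  C vs A: [7 vs 1, 7 vs 4, 4 vs 1] → C strictly dominates A
  C vs B: [7 vs 7, 7 vs 6, 4 vs 1] → C does not strictly dominate B (column X: 7 ≤ 7)
No single strategy strictly dominates all others → no strictly dominant strategy.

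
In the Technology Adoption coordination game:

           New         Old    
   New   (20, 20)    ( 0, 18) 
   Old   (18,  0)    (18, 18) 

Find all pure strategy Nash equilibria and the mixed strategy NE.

Pure NE: (New, New) and (Old, Old); Mixed NE: p = 0.9, q = 0.9

Work:
Check pure NE:
(New, New): (20, 20) - no unilateral deviation beneficial
(Old, Old): (18, 18) - no unilateral deviation beneficial
Mixed NE: P1 plays New with p = 0.9, P2 plays New with q = 0.9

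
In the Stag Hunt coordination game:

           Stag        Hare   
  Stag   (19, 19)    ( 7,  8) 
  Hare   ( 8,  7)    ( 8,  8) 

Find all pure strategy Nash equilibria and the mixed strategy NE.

Pure NE: (Stag, Stag) and (Hare, Hare); Mixed NE: p = 0.0833, q = 0.0833

Work:
Check pure NE:
(Stag, Stag): (19, 19) - no unilateral deviation beneficial
(Hare, Hare): (8, 8) - no unilateral deviation beneficial
Mixed NE: P1 plays Stag with p = 0.0833, P2 plays Stag with q = 0.0833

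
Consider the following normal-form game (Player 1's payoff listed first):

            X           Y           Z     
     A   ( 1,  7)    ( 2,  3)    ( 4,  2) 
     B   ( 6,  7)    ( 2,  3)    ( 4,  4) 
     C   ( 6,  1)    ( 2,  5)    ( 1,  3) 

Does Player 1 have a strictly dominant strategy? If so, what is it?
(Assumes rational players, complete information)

No strictly dominant strategy exists for Player 1

Work:
A strategy strictly dominates another if it gives a strictly higher payoff against every opponent action. Compare each pair of P1's strategies column-by-column:
  A vs B: [1 vs 6, 2 vs 2, 4 vs 4] → A does not strictly dominate B (column X: 1 ≤ 6)
  A vs C: [1 vs 6, 2 vs 2, 4 vs 1] → A does not strictly dominate C (column X: 1 ≤ 6)
  B vs A: [6 vs 1, 2 vs 2, 4 vs 4] → B does not strictly dominate A (column Y: 2 ≤ 2)
  B vs C: [6 vs 6, 2 vs 2, 4 vs 1] → B does not strictly dominate C (column X: 6 ≤ 6)
  C vs A: [6 vs 1, 2 vs 2, 1 vs 4] → C does not strictly dominate A (column Y: 2 ≤ 2)
  C vs B: [6 vs 6, 2 vs 2, 1 vs 4] → C does not strictly dominate B (column X: 6 ≤ 6)
No single strategy strictly dominates all others → no strictly dominant strategy.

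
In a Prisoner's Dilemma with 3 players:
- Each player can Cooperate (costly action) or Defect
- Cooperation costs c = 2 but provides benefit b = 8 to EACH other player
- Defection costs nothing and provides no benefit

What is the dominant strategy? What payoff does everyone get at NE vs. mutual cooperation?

Dominant: Defect; NE payoff = 0; Coop payoff = 14

Work:
Defect dominates (saves cost c = 2, benefit to others is external)
NE: All defect → everyone gets 0
If all cooperate: each receives (2)×8 - 2 = 14
Social dilemma: 14 > 0 but NE gives 0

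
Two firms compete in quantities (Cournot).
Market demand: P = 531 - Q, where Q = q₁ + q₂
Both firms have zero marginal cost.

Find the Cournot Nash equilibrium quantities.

q₁* = q₂* = 177.0; P* = 177.0

Work:
Profit: π_i = P·q_i = (a - q_i - q_j)·q_i
FOC: ∂π_i/∂q_i = a - 2q_i - q_j = 0
Reaction function: q_i = (531 - q_j)/2
Symmetry: q* = 531/3 = 177.0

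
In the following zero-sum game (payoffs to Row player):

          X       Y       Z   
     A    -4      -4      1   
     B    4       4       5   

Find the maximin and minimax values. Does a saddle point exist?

Maximin = 4, Minimax = 4, Saddle: True

Work:
Row minimums: [-4, 4] → maximin = 4
Column maximums: [4, 4, 5] → minimax = 4
Saddle point exists! Game value = 4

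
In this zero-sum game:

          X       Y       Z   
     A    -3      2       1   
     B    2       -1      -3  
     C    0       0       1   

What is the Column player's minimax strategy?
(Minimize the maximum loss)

Column should play Z, value = 1

Work:
Column player minimizes Row's maximum payoff:
Column X: max payoff to Row = 2
Column Y: max payoff to Row = 2
Column Z: max payoff to Row = 1
Minimum is 1, achieved by column Z.
Minimax strategy: Z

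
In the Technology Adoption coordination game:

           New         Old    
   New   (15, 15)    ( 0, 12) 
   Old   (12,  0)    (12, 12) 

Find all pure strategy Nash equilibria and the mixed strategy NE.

Pure NE: (New, New) and (Old, Old); Mixed NE: p = 0.8, q = 0.8

Work:
Check pure NE:
(New, New): (15, 15) - no unilateral deviation beneficial
(Old, Old): (12, 12) - no unilateral deviation beneficial
Mixed NE: P1 plays New with p = 0.8, P2 plays New with q = 0.8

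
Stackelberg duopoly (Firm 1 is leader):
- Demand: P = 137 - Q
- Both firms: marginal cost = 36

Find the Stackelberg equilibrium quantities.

q₁* (leader) = 50.5, q₂* (follower) = 25.25

Work:
Follower's reaction: q₂ = (a - c - q₁)/2
Leader substitutes: π₁ = q₁·(a - q₁ - (a-c-q₁)/2 - c)
FOC: q₁* = (137 - 36)/2 = 50.50
Then: q₂* = (137 - 36 - 50.5)/2 = 25.25
Leader has first-mover advantage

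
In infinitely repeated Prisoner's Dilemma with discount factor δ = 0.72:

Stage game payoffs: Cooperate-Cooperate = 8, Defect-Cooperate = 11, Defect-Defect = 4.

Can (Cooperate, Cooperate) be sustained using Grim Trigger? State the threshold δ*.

δ* = 0.4286; since δ = 0.72 ≥ 0.4286, cooperation can be sustained

Work:
For Grim Trigger:
Cooperate forever: 8/(1-δ)
Defect then punished: 11 + 4·δ/(1-δ)
Need: 8/(1-δ) ≥ 11 + 4·δ/(1-δ)
Solving: δ ≥ (T-R)/(T-P) = (11-8)/(11-4) = 0.4286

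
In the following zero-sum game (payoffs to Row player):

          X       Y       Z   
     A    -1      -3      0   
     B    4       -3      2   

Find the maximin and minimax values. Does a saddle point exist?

Maximin = -3, Minimax = -3, Saddle: True

Work:
Row minimums: [-3, -3] → maximin = -3
Column maximums: [4, -3, 2] → minimax = -3
Saddle point exists! Game value = -3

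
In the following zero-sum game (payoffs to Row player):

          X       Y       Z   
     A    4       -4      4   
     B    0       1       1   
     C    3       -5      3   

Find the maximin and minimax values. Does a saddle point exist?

Maximin = 0, Minimax = 1, Saddle: False

Work:
Row minimums: [-4, 0, -5] → maximin = 0
Column maximums: [4, 1, 4] → minimax = 1
No saddle point (maximin ≠ minimax). Mixed strategy needed.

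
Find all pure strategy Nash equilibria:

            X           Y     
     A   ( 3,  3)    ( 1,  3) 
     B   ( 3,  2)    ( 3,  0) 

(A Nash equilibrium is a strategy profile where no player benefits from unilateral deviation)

Nash equilibrium: (A, X), (B, X)

Work:
Best responses:
  P1 vs X: payoffs [3, 3] → best response A/B (payoff 3)
  P1 vs Y: payoffs [1, 3] → best response B (payoff 3)
  P2 vs A: payoffs [3, 3] → best response X/Y (payoff 3)
  P2 vs B: payoffs [2, 0] → best response X (payoff 2)
Mutual best responses: (A,X), (B,X) → Nash equilibria.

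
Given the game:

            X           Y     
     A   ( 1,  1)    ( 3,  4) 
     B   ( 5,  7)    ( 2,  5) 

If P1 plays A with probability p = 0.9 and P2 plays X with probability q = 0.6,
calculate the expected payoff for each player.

E[P1] = 2.0, E[P2] = 2.6

Work:
E[P1] = p·q·π₁(A,X) + p·(1-q)·π₁(A,Y) + (1-p)·q·π₁(B,X) + (1-p)·(1-q)·π₁(B,Y)
= 0.9·0.6·1 + 0.9·0.4·3 + 0.1·0.6·5 + 0.1·0.4·2
= 2.0

E[P2] = 2.6 (similar calculation)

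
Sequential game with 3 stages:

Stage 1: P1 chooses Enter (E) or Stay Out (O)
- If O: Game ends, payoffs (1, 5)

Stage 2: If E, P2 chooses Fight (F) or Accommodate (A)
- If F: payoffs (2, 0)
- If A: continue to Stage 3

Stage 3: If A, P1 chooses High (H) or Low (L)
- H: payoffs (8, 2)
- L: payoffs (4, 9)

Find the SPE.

SPE: (E, A, H); Outcome (8, 2)

Work:
Stage 3: P1 chooses H (8 vs 4)
Stage 2: P2: F->0, A->2 (anticipating H). Choose A
Stage 1: P1: O->1, E->8 (anticipating A, H). Choose E
SPE path: E -> A -> H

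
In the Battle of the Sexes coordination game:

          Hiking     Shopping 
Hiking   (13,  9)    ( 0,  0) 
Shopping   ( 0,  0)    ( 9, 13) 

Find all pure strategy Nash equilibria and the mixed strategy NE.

Pure NE: (Hiking, Hiking) and (Shopping, Shopping); Mixed NE: p = 0.5909, q = 0.4091

Work:
Check pure NE:
(Hiking, Hiking): (13, 9) - no unilateral deviation beneficial
(Shopping, Shopping): (9, 13) - no unilateral deviation beneficial
Mixed NE: P1 plays Hiking with p = 0.5909, P2 plays Hiking with q = 0.4091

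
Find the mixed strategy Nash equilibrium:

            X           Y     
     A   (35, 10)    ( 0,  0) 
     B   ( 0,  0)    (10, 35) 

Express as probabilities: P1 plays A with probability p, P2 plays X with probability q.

p = 0.7778, q = 0.2222

Work:
Find probabilities that make opponent indifferent:
P2 chooses q to make P1 indifferent between A and B
P1 chooses p to make P2 indifferent between X and Y
Mixed NE: P1 plays (A: 0.7778, B: 0.2222), P2 plays (X: 0.2222, Y: 0.7778)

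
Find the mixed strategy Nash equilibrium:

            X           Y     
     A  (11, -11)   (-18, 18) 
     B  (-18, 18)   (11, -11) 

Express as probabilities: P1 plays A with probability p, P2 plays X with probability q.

p = 0.5, q = 0.5

Work:
Find probabilities that make opponent indifferent:
P2 chooses q to make P1 indifferent between A and B
P1 chooses p to make P2 indifferent between X and Y
Mixed NE: P1 plays (A: 0.5, B: 0.5), P2 plays (X: 0.5, Y: 0.5)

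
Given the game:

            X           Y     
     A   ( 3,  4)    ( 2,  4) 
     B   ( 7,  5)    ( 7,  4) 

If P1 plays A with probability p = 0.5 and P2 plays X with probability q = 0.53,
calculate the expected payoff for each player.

E[P1] = 4.765, E[P2] = 4.265

Work:
E[P1] = p·q·π₁(A,X) + p·(1-q)·π₁(A,Y) + (1-p)·q·π₁(B,X) + (1-p)·(1-q)·π₁(B,Y)
= 0.5·0.53·3 + 0.5·0.47·2 + 0.5·0.53·7 + 0.5·0.47·7
= 4.765

E[P2] = 4.265 (similar calculation)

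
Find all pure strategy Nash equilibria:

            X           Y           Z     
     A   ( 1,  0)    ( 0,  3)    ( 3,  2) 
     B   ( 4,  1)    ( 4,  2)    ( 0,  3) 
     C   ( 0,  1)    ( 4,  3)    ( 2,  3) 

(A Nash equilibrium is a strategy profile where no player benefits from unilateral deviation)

Nash equilibrium: (C, Y)

Work:
Best responses:
  P1 vs X: payoffs [1, 4, 0] → best response B (payoff 4)
  P1 vs Y: payoffs [0, 4, 4] → best response B/C (payoff 4)
  P1 vs Z: payoffs [3, 0, 2] → best response A (payoff 3)
  P2 vs A: payoffs [0, 3, 2] → best response Y (payoff 3)
  P2 vs B: payoffs [1, 2, 3] → best response Z (payoff 3)
  P2 vs C: payoffs [1, 3, 3] → best response Y/Z (payoff 3)
Mutual best responses: (C,Y) → Nash equilibria.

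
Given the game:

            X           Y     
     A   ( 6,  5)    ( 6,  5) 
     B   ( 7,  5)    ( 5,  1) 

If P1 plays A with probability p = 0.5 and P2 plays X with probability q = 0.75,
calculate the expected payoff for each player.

E[P1] = 6.25, E[P2] = 4.5

Work:
E[P1] = p·q·π₁(A,X) + p·(1-q)·π₁(A,Y) + (1-p)·q·π₁(B,X) + (1-p)·(1-q)·π₁(B,Y)
= 0.5·0.75·6 + 0.5·0.25·6 + 0.5·0.75·7 + 0.5·0.25·5
= 6.25

E[P2] = 4.5 (similar calculation)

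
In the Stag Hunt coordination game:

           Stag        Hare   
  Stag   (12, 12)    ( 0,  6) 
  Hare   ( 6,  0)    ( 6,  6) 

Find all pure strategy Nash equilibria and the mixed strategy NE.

Pure NE: (Stag, Stag) and (Hare, Hare); Mixed NE: p = 0.5, q = 0.5

Work:
Check pure NE:
(Stag, Stag): (12, 12) - no unilateral deviation beneficial
(Hare, Hare): (6, 6) - no unilateral deviation beneficial
Mixed NE: P1 plays Stag with p = 0.5, P2 plays Stag with q = 0.5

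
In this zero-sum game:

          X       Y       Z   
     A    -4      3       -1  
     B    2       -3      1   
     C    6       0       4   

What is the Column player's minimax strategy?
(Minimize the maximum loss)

Column should play Y, value = 3

Work:
Column player minimizes Row's maximum payoff:
Column X: max payoff to Row = 6
Column Y: max payoff to Row = 3
Column Z: max payoff to Row = 4
Minimum is 3, achieved by column Y.
Minimax strategy: Y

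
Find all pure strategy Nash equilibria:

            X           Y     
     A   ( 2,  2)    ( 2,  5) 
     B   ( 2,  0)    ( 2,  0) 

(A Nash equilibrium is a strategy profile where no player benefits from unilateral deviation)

Nash equilibrium: (A, Y), (B, X), (B, Y)

Work:
Best responses:
  P1 vs X: payoffs [2, 2] → best response A/B (payoff 2)
  P1 vs Y: payoffs [2, 2] → best response A/B (payoff 2)
  P2 vs A: payoffs [2, 5] → best response Y (payoff 5)
  P2 vs B: payoffs [0, 0] → best response X/Y (payoff 0)
Mutual best responses: (A,Y), (B,X), (B,Y) → Nash equilibria.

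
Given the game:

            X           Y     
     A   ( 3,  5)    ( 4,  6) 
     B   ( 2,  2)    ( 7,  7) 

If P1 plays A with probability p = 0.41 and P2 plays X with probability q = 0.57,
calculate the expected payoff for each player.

E[P1] = 3.8548, E[P2] = 4.6748

Work:
E[P1] = p·q·π₁(A,X) + p·(1-q)·π₁(A,Y) + (1-p)·q·π₁(B,X) + (1-p)·(1-q)·π₁(B,Y)
= 0.41·0.57·3 + 0.41·0.43·4 + 0.59·0.57·2 + 0.59·0.43·7
= 3.8548

E[P2] = 4.6748 (similar calculation)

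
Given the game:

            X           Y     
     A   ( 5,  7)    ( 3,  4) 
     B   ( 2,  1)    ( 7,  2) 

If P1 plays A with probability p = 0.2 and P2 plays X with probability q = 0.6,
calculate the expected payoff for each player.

E[P1] = 4.04, E[P2] = 2.28

Work:
E[P1] = p·q·π₁(A,X) + p·(1-q)·π₁(A,Y) + (1-p)·q·π₁(B,X) + (1-p)·(1-q)·π₁(B,Y)
= 0.2·0.6·5 + 0.2·0.4·3 + 0.8·0.6·2 + 0.8·0.4·7
= 4.04

E[P2] = 2.28 (similar calculation)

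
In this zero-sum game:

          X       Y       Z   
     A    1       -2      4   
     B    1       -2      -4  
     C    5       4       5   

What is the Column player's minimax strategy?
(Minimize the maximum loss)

Column should play Y, value = 4

Work:
Column player minimizes Row's maximum payoff:
Column X: max payoff to Row = 5
Column Y: max payoff to Row = 4
Column Z: max payoff to Row = 5
Minimum is 4, achieved by column Y.
Minimax strategy: Y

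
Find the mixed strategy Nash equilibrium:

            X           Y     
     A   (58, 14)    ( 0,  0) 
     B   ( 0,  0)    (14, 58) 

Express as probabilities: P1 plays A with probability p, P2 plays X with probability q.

p = 0.8056, q = 0.1944

Work:
Find probabilities that make opponent indifferent:
P2 chooses q to make P1 indifferent between A and B
P1 chooses p to make P2 indifferent between X and Y
Mixed NE: P1 plays (A: 0.8056, B: 0.1944), P2 plays (X: 0.1944, Y: 0.8056)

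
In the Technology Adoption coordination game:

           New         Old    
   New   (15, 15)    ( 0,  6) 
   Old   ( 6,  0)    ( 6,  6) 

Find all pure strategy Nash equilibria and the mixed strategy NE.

Pure NE: (New, New) and (Old, Old); Mixed NE: p = 0.4, q = 0.4

Work:
Check pure NE:
(New, New): (15, 15) - no unilateral deviation beneficial
(Old, Old): (6, 6) - no unilateral deviation beneficial
Mixed NE: P1 plays New with p = 0.4, P2 plays New with q = 0.4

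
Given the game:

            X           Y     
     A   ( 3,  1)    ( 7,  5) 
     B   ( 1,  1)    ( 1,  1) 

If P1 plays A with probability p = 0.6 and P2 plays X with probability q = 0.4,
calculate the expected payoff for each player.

E[P1] = 3.64, E[P2] = 2.44

Work:
E[P1] = p·q·π₁(A,X) + p·(1-q)·π₁(A,Y) + (1-p)·q·π₁(B,X) + (1-p)·(1-q)·π₁(B,Y)
= 0.6·0.4·3 + 0.6·0.6·7 + 0.4·0.4·1 + 0.4·0.6·1
= 3.64

E[P2] = 2.44 (similar calculation)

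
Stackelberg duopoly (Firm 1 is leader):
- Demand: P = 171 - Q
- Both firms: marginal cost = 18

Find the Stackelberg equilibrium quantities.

q₁* (leader) = 76.5, q₂* (follower) = 38.25

Work:
Follower's reaction: q₂ = (a - c - q₁)/2
Leader substitutes: π₁ = q₁·(a - q₁ - (a-c-q₁)/2 - c)
FOC: q₁* = (171 - 18)/2 = 76.50
Then: q₂* = (171 - 18 - 76.5)/2 = 38.25
Leader has first-mover advantage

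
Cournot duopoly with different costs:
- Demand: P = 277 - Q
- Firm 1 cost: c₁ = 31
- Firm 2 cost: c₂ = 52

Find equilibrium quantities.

q₁* = 89.0, q₂* = 68.0

Work:
Reaction: q₁ = (277 - 31 - q₂)/2
Reaction: q₂ = (277 - 52 - q₁)/2
Solve simultaneously:
q₁* = (277 - 2×31 + 52)/3 = 89.0
q₂* = (277 - 2×52 + 31)/3 = 68.0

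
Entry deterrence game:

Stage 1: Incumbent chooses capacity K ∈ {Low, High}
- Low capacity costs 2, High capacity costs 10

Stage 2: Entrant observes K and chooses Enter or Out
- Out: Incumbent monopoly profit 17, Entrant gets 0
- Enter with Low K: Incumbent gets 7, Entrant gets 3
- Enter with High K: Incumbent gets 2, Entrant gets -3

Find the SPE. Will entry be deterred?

SPE: (High, Enter|Low, Out|High); Entry deterred. Incumbent net profit = 7

Work:
After Low K: Entrant enters (3 > 0)
After High K: Entrant stays out (-3 < 0)
Incumbent: Low → 7−2=5, High → 17−10=7
Incumbent chooses High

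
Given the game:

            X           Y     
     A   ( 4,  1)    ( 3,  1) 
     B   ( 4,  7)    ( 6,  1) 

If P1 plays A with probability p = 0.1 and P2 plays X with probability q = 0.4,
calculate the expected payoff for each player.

E[P1] = 5.02, E[P2] = 3.16

Work:
E[P1] = p·q·π₁(A,X) + p·(1-q)·π₁(A,Y) + (1-p)·q·π₁(B,X) + (1-p)·(1-q)·π₁(B,Y)
= 0.1·0.4·4 + 0.1·0.6·3 + 0.9·0.4·4 + 0.9·0.6·6
= 5.02

E[P2] = 3.16 (similar calculation)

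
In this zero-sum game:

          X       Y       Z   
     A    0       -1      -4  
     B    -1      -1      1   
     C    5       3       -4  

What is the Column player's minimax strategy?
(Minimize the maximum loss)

Column should play Z, value = 1

Work:
Column player minimizes Row's maximum payoff:
Column X: max payoff to Row = 5
Column Y: max payoff to Row = 3
Column Z: max payoff to Row = 1
Minimum is 1, achieved by column Z.
Minimax strategy: Z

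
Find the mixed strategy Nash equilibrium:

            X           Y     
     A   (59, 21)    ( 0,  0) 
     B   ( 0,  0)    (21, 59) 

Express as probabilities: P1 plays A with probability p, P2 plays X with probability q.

p = 0.7375, q = 0.2625

Work:
Find probabilities that make opponent indifferent:
P2 chooses q to make P1 indifferent between A and B
P1 chooses p to make P2 indifferent between X and Y
Mixed NE: P1 plays (A: 0.7375, B: 0.2625), P2 plays (X: 0.2625, Y: 0.7375)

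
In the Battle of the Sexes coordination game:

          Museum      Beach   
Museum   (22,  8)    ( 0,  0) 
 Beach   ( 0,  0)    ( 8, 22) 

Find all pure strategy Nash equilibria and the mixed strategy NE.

Pure NE: (Museum, Museum) and (Beach, Beach); Mixed NE: p = 0.7333, q = 0.2667

Work:
Check pure NE:
(Museum, Museum): (22, 8) - no unilateral deviation beneficial
(Beach, Beach): (8, 22) - no unilateral deviation beneficial
Mixed NE: P1 plays Museum with p = 0.7333, P2 plays Museum with q = 0.2667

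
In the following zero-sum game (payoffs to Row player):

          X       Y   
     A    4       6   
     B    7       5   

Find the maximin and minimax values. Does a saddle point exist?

Maximin = 5, Minimax = 6, Saddle: False

Work:
Row minimums: [4, 5] → maximin = 5
Column maximums: [7, 6] → minimax = 6
No saddle point (maximin ≠ minimax). Mixed strategy needed.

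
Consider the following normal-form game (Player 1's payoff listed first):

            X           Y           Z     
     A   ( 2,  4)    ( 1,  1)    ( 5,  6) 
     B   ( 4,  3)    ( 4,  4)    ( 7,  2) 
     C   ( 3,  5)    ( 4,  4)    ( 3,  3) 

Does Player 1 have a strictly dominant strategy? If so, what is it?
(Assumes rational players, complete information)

No strictly dominant strategy exists for Player 1

Work:
A strategy strictly dominates another if it gives a strictly higher payoff against every opponent action. Compare each pair of P1's strategies column-by-column:
  A vs B: [2 vs 4, 1 vs 4, 5 vs 7] → A does not strictly dominate B (column X: 2 ≤ 4)
  A vs C: [2 vs 3, 1 vs 4, 5 vs 3] → A does not strictly dominate C (column X: 2 ≤ 3)
  B vs A: [4 vs 2, 4 vs 1, 7 vs 5] → B strictly dominates A
  B vs C: [4 vs 3, 4 vs 4, 7 vs 3] → B does not strictly dominate C (column Y: 4 ≤ 4)
  C vs A: [3 vs 2, 4 vs 1, 3 vs 5] → C does not strictly dominate A (column Z: 3 ≤ 5)
  C vs B: [3 vs 4, 4 vs 4, 3 vs 7] → C does not strictly dominate B (column X: 3 ≤ 4)
No single strategy strictly dominates all others → no strictly dominant strategy.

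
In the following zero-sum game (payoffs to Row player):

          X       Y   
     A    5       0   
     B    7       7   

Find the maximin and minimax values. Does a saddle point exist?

Maximin = 7, Minimax = 7, Saddle: True

Work:
Row minimums: [0, 7] → maximin = 7
Column maximums: [7, 7] → minimax = 7
Saddle point exists! Game value = 7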